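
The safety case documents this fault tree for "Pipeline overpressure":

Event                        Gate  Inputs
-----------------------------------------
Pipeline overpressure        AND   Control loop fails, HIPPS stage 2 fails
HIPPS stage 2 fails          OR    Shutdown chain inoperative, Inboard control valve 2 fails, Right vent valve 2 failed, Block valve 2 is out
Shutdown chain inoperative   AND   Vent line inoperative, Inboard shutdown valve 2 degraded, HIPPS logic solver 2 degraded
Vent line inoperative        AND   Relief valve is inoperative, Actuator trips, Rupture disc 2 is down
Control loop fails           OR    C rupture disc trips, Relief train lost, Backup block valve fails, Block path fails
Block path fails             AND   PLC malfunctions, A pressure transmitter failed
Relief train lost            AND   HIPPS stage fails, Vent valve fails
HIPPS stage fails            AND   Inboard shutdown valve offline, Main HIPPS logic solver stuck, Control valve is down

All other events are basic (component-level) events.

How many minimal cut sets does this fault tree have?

16

HIPPS stage fails [AND]: one cut set from each child combined → 1 × 1 × 1 = 1 cut set(s).
Relief train lost [AND]: one cut set from each child combined → 1 × 1 = 1 cut set(s).
Block path fails [AND]: one cut set from each child combined → 1 × 1 = 1 cut set(s).
Control loop fails [OR]: union of children's cut sets → 4 cut set(s).
Vent line inoperative [AND]: one cut set from each child combined → 1 × 1 × 1 = 1 cut set(s).
Shutdown chain inoperative [AND]: one cut set from each child combined → 1 × 1 × 1 = 1 cut set(s).
HIPPS stage 2 fails [OR]: union of children's cut sets → 4 cut set(s).
Pipeline overpressure [AND]: one cut set from each child combined → 4 × 4 = 16 cut set(s).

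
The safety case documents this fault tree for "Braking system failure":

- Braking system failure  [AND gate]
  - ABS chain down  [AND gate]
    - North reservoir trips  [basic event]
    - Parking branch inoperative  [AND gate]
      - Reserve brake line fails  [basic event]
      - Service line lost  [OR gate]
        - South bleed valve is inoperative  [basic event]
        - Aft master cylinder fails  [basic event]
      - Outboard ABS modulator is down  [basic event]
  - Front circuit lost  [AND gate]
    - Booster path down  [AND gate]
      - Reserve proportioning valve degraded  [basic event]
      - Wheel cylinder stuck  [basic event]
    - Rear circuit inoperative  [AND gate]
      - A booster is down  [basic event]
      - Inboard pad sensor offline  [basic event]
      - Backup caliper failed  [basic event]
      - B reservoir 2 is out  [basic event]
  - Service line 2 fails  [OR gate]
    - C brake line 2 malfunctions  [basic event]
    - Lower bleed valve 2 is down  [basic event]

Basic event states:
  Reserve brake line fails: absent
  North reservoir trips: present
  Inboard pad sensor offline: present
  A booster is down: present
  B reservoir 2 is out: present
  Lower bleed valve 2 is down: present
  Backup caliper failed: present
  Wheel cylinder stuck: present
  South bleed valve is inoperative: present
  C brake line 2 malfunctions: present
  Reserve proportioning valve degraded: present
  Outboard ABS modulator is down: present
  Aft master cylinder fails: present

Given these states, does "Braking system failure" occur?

Service line lost [OR]: South bleed valve is inoperative=occurs, Aft master cylinder fails=occurs → at least one input occurs → occurs.
Parking branch inoperative [AND]: Reserve brake line fails=not, Service line lost=occurs, Outboard ABS modulator is down=occurs → not all inputs occur → does not occur.
ABS chain down [AND]: North reservoir trips=occurs, Parking branch inoperative=not → not all inputs occur → does not occur.
Booster path down [AND]: Reserve proportioning valve degraded=occurs, Wheel cylinder stuck=occurs → all inputs occur → occurs.
Rear circuit inoperative [AND]: A booster is down=occurs, Inboard pad sensor offline=occurs, Backup caliper failed=occurs, B reservoir 2 is out=occurs → all inputs occur → occurs.
Front circuit lost [AND]: Booster path down=occurs, Rear circuit inoperative=occurs → all inputs occur → occurs.
Service line 2 fails [OR]: C brake line 2 malfunctions=occurs, Lower bleed valve 2 is down=occurs → at least one input occurs → occurs.
Braking system failure [AND]: ABS chain down=not, Front circuit lost=occurs, Service line 2 fails=occurs → not all inputs occur → does not occur.

No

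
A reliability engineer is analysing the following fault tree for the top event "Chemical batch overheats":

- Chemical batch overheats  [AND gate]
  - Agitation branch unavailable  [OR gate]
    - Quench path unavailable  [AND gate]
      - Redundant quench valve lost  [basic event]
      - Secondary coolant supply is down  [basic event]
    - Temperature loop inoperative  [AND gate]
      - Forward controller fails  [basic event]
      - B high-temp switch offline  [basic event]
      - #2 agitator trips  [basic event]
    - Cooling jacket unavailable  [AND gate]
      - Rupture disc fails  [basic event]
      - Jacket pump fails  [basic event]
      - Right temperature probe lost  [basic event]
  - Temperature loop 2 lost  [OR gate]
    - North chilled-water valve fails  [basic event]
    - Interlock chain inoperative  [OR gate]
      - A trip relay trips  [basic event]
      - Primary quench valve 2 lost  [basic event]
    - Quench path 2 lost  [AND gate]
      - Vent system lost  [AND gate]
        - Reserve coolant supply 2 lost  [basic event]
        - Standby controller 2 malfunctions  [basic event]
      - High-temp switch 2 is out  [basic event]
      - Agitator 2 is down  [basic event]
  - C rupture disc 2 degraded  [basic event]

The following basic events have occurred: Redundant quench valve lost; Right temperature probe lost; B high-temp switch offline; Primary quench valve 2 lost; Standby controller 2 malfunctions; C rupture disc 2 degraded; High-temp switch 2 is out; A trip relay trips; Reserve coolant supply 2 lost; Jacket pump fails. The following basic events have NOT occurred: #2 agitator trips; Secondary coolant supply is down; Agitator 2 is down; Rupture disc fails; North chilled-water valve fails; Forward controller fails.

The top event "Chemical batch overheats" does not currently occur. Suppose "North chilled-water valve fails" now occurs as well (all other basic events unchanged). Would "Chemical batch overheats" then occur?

Counterfactual: set "North chilled-water valve fails" to occurred.
Quench path unavailable [AND]: Redundant quench valve lost=occurs, Secondary coolant supply is down=not → not all inputs occur → does not occur.
Temperature loop inoperative [AND]: Forward controller fails=not, B high-temp switch offline=occurs, #2 agitator trips=not → not all inputs occur → does not occur.
Cooling jacket unavailable [AND]: Rupture disc fails=not, Jacket pump fails=occurs, Right temperature probe lost=occurs → not all inputs occur → does not occur.
Agitation branch unavailable [OR]: Quench path unavailable=not, Temperature loop inoperative=not, Cooling jacket unavailable=not → no input occurs → does not occur.
Interlock chain inoperative [OR]: A trip relay trips=occurs, Primary quench valve 2 lost=occurs → at least one input occurs → occurs.
Vent system lost [AND]: Reserve coolant supply 2 lost=occurs, Standby controller 2 malfunctions=occurs → all inputs occur → occurs.
Quench path 2 lost [AND]: Vent system lost=occurs, High-temp switch 2 is out=occurs, Agitator 2 is down=not → not all inputs occur → does not occur.
Temperature loop 2 lost [OR]: North chilled-water valve fails=occurs, Interlock chain inoperative=occurs, Quench path 2 lost=not → at least one input occurs → occurs.
Chemical batch overheats [AND]: Agitation branch unavailable=not, Temperature loop 2 lost=occurs, C rupture disc 2 degraded=occurs → not all inputs occur → does not occur.

No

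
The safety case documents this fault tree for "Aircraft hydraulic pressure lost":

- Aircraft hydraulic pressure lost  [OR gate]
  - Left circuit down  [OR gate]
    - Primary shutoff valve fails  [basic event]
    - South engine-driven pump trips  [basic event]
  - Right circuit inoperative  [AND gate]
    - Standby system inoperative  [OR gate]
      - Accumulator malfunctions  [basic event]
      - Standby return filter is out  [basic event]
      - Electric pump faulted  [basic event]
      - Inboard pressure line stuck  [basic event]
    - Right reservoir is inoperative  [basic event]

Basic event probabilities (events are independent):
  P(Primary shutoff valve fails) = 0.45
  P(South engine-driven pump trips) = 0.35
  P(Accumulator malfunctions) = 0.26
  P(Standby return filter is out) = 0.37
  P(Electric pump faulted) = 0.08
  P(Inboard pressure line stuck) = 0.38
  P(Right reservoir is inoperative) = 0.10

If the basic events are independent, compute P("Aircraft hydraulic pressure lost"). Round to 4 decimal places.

P(Left circuit down) [OR] = 1 − (1−0.45) × (1−0.35) = 0.642500
P(Standby system inoperative) [OR] = 1 − (1−0.26) × (1−0.37) × (1−0.08) × (1−0.38) = 0.734080
P(Right circuit inoperative) [AND] = 0.734080 × 0.10 = 0.073408
P(Aircraft hydraulic pressure lost) [OR] = 1 − (1−0.642500) × (1−0.073408) = 0.668743
Rounded to 4 decimal places: P(Aircraft hydraulic pressure lost) ≈ 0.6687.

0.6687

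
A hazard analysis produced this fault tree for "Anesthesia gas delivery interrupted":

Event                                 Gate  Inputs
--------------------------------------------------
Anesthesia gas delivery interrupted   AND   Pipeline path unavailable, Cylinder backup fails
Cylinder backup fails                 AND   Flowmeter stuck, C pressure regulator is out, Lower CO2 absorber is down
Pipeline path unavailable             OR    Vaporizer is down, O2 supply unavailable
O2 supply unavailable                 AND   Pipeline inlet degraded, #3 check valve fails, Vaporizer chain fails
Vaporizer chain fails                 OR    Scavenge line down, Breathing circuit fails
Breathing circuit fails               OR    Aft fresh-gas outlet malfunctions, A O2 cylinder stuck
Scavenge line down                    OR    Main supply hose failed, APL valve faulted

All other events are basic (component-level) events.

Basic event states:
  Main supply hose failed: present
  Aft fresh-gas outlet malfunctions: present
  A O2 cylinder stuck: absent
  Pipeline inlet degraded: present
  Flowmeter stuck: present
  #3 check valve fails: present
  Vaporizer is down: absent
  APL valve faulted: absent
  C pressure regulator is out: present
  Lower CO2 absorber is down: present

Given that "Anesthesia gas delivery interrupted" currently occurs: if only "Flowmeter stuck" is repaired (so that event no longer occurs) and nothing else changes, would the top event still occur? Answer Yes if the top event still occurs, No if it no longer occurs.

No

Counterfactual: set "Flowmeter stuck" to not occurred.
Scavenge line down [OR]: Main supply hose failed=occurs, APL valve faulted=not → at least one input occurs → occurs.
Breathing circuit fails [OR]: Aft fresh-gas outlet malfunctions=occurs, A O2 cylinder stuck=not → at least one input occurs → occurs.
Vaporizer chain fails [OR]: Scavenge line down=occurs, Breathing circuit fails=occurs → at least one input occurs → occurs.
O2 supply unavailable [AND]: Pipeline inlet degraded=occurs, #3 check valve fails=occurs, Vaporizer chain fails=occurs → all inputs occur → occurs.
Pipeline path unavailable [OR]: Vaporizer is down=not, O2 supply unavailable=occurs → at least one input occurs → occurs.
Cylinder backup fails [AND]: Flowmeter stuck=not, C pressure regulator is out=occurs, Lower CO2 absorber is down=occurs → not all inputs occur → does not occur.
Anesthesia gas delivery interrupted [AND]: Pipeline path unavailable=occurs, Cylinder backup fails=not → not all inputs occur → does not occur.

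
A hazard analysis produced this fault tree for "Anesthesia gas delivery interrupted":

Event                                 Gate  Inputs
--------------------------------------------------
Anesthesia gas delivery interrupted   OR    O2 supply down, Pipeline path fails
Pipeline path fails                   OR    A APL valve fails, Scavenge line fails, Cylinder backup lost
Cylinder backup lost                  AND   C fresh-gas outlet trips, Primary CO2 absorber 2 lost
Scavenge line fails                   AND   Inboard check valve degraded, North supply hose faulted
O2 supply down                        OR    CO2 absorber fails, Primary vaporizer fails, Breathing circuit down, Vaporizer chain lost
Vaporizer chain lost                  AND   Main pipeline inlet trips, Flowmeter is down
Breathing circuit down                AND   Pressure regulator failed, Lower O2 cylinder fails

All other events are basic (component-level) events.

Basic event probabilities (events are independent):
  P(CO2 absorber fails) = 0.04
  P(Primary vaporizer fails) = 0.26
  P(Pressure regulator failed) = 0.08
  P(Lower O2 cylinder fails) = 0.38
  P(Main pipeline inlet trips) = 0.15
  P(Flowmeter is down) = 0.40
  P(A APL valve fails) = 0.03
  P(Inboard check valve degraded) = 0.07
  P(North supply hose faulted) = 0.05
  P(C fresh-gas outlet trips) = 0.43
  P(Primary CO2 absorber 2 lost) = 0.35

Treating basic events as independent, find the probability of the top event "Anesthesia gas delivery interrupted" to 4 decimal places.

P(Breathing circuit down) [AND] = 0.08 × 0.38 = 0.030400
P(Vaporizer chain lost) [AND] = 0.15 × 0.40 = 0.060000
P(O2 supply down) [OR] = 1 − (1−0.04) × (1−0.26) × (1−0.030400) × (1−0.060000) = 0.352524
P(Scavenge line fails) [AND] = 0.07 × 0.05 = 0.003500
P(Cylinder backup lost) [AND] = 0.43 × 0.35 = 0.150500
P(Pipeline path fails) [OR] = 1 − (1−0.03) × (1−0.003500) × (1−0.150500) = 0.178869
P(Anesthesia gas delivery interrupted) [OR] = 1 − (1−0.352524) × (1−0.178869) = 0.468337
Rounded to 4 decimal places: P(Anesthesia gas delivery interrupted) ≈ 0.4683.

0.4683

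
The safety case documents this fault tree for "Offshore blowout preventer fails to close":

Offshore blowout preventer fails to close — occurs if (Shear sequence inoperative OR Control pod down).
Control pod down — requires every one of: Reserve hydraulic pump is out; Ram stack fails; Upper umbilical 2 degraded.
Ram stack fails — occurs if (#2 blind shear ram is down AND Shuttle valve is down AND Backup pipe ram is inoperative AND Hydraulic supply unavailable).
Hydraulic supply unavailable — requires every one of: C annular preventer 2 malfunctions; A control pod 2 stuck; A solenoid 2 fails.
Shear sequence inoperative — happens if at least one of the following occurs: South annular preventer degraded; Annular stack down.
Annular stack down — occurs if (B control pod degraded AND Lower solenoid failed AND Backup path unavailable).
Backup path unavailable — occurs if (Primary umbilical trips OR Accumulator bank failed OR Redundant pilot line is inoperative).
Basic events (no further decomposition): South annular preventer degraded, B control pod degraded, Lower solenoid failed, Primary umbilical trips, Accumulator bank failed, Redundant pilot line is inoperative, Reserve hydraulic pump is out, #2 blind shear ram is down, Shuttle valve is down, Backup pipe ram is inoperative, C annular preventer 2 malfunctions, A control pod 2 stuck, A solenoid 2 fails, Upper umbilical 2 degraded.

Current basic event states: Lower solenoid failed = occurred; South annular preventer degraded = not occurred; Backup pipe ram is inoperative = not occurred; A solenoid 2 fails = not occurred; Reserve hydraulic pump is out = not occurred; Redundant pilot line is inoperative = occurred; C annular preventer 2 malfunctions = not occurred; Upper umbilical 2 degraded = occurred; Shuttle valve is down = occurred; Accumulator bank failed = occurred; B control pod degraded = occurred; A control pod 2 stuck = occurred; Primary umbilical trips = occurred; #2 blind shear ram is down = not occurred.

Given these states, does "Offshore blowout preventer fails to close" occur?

Backup path unavailable [OR]: Primary umbilical trips=occurs, Accumulator bank failed=occurs, Redundant pilot line is inoperative=occurs → at least one input occurs → occurs.
Annular stack down [AND]: B control pod degraded=occurs, Lower solenoid failed=occurs, Backup path unavailable=occurs → all inputs occur → occurs.
Shear sequence inoperative [OR]: South annular preventer degraded=not, Annular stack down=occurs → at least one input occurs → occurs.
Hydraulic supply unavailable [AND]: C annular preventer 2 malfunctions=not, A control pod 2 stuck=occurs, A solenoid 2 fails=not → not all inputs occur → does not occur.
Ram stack fails [AND]: #2 blind shear ram is down=not, Shuttle valve is down=occurs, Backup pipe ram is inoperative=not, Hydraulic supply unavailable=not → not all inputs occur → does not occur.
Control pod down [AND]: Reserve hydraulic pump is out=not, Ram stack fails=not, Upper umbilical 2 degraded=occurs → not all inputs occur → does not occur.
Offshore blowout preventer fails to close [OR]: Shear sequence inoperative=occurs, Control pod down=not → at least one input occurs → occurs.

Yes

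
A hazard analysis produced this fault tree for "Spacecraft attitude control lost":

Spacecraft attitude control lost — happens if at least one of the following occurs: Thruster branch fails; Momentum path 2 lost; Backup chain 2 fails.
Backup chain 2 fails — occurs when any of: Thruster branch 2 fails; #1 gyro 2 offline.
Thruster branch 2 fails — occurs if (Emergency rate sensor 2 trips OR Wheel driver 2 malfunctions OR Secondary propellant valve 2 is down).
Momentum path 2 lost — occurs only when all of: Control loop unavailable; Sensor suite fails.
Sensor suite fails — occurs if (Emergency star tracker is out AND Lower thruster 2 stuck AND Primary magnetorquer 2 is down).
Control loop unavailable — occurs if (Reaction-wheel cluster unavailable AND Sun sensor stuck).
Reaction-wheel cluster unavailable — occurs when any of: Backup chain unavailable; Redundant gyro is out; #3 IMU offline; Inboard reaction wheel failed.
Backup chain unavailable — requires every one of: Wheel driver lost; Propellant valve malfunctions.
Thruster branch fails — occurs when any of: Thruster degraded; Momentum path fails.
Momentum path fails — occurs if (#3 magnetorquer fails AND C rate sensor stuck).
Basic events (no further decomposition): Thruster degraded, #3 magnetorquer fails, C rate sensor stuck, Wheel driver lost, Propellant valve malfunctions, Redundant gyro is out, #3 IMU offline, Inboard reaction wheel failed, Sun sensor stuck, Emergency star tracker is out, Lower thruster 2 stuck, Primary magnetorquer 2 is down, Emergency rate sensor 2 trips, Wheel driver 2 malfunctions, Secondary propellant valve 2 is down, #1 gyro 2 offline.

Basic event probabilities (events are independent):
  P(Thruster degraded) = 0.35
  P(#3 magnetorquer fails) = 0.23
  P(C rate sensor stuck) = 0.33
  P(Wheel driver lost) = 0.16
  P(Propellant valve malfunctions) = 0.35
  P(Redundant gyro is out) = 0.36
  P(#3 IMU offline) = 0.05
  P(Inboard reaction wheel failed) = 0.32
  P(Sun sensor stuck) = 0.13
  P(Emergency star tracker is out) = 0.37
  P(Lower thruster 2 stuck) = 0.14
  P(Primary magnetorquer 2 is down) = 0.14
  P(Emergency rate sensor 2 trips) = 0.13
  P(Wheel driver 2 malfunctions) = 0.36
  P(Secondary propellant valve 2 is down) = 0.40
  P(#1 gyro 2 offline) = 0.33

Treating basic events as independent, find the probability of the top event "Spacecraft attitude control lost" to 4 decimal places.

0.8656

P(Momentum path fails) [AND] = 0.23 × 0.33 = 0.075900
P(Thruster branch fails) [OR] = 1 − (1−0.35) × (1−0.075900) = 0.399335
P(Backup chain unavailable) [AND] = 0.16 × 0.35 = 0.056000
P(Reaction-wheel cluster unavailable) [OR] = 1 − (1−0.056000) × (1−0.36) × (1−0.05) × (1−0.32) = 0.609713
P(Control loop unavailable) [AND] = 0.609713 × 0.13 = 0.079263
P(Sensor suite fails) [AND] = 0.37 × 0.14 × 0.14 = 0.007252
P(Momentum path 2 lost) [AND] = 0.079263 × 0.007252 = 0.000575
P(Thruster branch 2 fails) [OR] = 1 − (1−0.13) × (1−0.36) × (1−0.40) = 0.665920
P(Backup chain 2 fails) [OR] = 1 − (1−0.665920) × (1−0.33) = 0.776166
P(Spacecraft attitude control lost) [OR] = 1 − (1−0.399335) × (1−0.000575) × (1−0.776166) = 0.865628
Rounded to 4 decimal places: P(Spacecraft attitude control lost) ≈ 0.8656.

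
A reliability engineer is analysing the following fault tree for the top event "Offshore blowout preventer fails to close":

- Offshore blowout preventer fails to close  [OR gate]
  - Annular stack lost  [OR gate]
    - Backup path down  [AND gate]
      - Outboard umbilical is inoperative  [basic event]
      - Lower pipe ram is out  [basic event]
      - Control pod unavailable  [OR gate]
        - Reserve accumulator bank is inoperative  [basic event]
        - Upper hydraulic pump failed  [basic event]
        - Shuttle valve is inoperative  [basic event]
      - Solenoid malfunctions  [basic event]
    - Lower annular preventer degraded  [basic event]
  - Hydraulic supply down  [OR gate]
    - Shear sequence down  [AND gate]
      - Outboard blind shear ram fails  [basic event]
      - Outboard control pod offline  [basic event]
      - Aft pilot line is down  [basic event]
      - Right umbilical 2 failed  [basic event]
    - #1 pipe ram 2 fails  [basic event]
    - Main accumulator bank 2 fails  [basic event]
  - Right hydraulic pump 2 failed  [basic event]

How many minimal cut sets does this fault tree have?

8

Control pod unavailable [OR]: union of children's cut sets → 3 cut set(s).
Backup path down [AND]: one cut set from each child combined → 1 × 1 × 3 × 1 = 3 cut set(s).
Annular stack lost [OR]: union of children's cut sets → 4 cut set(s).
Shear sequence down [AND]: one cut set from each child combined → 1 × 1 × 1 × 1 = 1 cut set(s).
Hydraulic supply down [OR]: union of children's cut sets → 3 cut set(s).
Offshore blowout preventer fails to close [OR]: union of children's cut sets → 8 cut set(s).
Minimal cut sets: {Lower pipe ram is out, Outboard umbilical is inoperative, Reserve accumulator bank is inoperative, Solenoid malfunctions}; {Lower pipe ram is out, Outboard umbilical is inoperative, Solenoid malfunctions, Upper hydraulic pump failed}; {Lower pipe ram is out, Outboard umbilical is inoperative, Shuttle valve is inoperative, Solenoid malfunctions}; {Lower annular preventer degraded}; {Aft pilot line is down, Outboard blind shear ram fails, Outboard control pod offline, Right umbilical 2 failed}; {#1 pipe ram 2 fails}; {Main accumulator bank 2 fails}; {Right hydraulic pump 2 failed}.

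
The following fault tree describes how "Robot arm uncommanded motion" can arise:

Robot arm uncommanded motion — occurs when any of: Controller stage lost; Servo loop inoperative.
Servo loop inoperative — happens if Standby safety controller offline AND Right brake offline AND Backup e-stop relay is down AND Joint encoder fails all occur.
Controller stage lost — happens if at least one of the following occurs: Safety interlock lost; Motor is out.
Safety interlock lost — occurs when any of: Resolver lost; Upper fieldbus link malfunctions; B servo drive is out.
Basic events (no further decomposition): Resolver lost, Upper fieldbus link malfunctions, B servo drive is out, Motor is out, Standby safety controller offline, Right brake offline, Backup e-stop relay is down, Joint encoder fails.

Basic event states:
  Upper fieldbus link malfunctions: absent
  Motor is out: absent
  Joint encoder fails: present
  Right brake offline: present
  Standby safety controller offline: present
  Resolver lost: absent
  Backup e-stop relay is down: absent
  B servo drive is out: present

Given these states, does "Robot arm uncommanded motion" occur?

Yes

Safety interlock lost [OR]: Resolver lost=not, Upper fieldbus link malfunctions=not, B servo drive is out=occurs → at least one input occurs → occurs.
Controller stage lost [OR]: Safety interlock lost=occurs, Motor is out=not → at least one input occurs → occurs.
Servo loop inoperative [AND]: Standby safety controller offline=occurs, Right brake offline=occurs, Backup e-stop relay is down=not, Joint encoder fails=occurs → not all inputs occur → does not occur.
Robot arm uncommanded motion [OR]: Controller stage lost=occurs, Servo loop inoperative=not → at least one input occurs → occurs.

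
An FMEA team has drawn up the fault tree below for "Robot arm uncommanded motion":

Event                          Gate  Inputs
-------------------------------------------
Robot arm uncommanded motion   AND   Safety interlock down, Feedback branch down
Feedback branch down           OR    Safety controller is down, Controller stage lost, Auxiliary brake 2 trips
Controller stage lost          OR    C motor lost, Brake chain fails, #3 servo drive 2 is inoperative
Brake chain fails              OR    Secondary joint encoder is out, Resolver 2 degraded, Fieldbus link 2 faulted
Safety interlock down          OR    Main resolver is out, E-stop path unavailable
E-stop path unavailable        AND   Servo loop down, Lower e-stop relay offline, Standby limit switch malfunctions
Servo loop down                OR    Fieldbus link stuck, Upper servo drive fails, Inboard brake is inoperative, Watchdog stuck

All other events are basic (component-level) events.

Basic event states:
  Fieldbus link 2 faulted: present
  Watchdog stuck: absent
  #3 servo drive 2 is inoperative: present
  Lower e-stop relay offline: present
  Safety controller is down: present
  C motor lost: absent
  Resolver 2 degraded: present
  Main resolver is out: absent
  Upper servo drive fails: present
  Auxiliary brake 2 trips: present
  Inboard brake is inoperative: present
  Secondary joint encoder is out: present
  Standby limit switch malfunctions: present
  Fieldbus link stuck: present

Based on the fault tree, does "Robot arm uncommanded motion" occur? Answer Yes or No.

Servo loop down [OR]: Fieldbus link stuck=occurs, Upper servo drive fails=occurs, Inboard brake is inoperative=occurs, Watchdog stuck=not → at least one input occurs → occurs.
E-stop path unavailable [AND]: Servo loop down=occurs, Lower e-stop relay offline=occurs, Standby limit switch malfunctions=occurs → all inputs occur → occurs.
Safety interlock down [OR]: Main resolver is out=not, E-stop path unavailable=occurs → at least one input occurs → occurs.
Brake chain fails [OR]: Secondary joint encoder is out=occurs, Resolver 2 degraded=occurs, Fieldbus link 2 faulted=occurs → at least one input occurs → occurs.
Controller stage lost [OR]: C motor lost=not, Brake chain fails=occurs, #3 servo drive 2 is inoperative=occurs → at least one input occurs → occurs.
Feedback branch down [OR]: Safety controller is down=occurs, Controller stage lost=occurs, Auxiliary brake 2 trips=occurs → at least one input occurs → occurs.
Robot arm uncommanded motion [AND]: Safety interlock down=occurs, Feedback branch down=occurs → all inputs occur → occurs.

Yes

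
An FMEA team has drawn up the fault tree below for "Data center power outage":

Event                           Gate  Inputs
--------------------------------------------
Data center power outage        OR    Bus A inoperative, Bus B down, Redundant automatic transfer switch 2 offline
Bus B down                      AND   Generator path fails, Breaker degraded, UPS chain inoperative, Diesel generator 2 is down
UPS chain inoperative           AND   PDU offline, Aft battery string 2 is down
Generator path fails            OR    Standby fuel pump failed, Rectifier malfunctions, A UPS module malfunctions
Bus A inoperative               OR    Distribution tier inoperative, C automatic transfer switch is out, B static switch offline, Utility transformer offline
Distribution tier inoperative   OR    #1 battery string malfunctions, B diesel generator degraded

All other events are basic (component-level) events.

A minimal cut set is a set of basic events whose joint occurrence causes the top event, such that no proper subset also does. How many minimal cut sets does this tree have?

Distribution tier inoperative [OR]: union of children's cut sets → 2 cut set(s).
Bus A inoperative [OR]: union of children's cut sets → 5 cut set(s).
Generator path fails [OR]: union of children's cut sets → 3 cut set(s).
UPS chain inoperative [AND]: one cut set from each child combined → 1 × 1 = 1 cut set(s).
Bus B down [AND]: one cut set from each child combined → 3 × 1 × 1 × 1 = 3 cut set(s).
Data center power outage [OR]: union of children's cut sets → 9 cut set(s).
Minimal cut sets: {#1 battery string malfunctions}; {B diesel generator degraded}; {C automatic transfer switch is out}; {B static switch offline}; {Utility transformer offline}; {Aft battery string 2 is down, Breaker degraded, Diesel generator 2 is down, PDU offline, Standby fuel pump failed}; {Aft battery string 2 is down, Breaker degraded, Diesel generator 2 is down, PDU offline, Rectifier malfunctions}; {A UPS module malfunctions, Aft battery string 2 is down, Breaker degraded, Diesel generator 2 is down, PDU offline}; {Redundant automatic transfer switch 2 offline}.

9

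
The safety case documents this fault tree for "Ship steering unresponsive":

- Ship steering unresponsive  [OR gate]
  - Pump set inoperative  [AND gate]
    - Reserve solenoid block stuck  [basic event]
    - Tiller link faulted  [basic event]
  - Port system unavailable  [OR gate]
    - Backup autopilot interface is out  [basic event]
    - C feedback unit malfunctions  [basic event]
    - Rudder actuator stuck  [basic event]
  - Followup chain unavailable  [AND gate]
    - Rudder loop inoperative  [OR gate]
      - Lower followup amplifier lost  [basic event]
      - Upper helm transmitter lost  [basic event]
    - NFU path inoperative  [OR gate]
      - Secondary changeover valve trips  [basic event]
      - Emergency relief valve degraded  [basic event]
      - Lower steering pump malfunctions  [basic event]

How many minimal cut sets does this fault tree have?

Pump set inoperative [AND]: one cut set from each child combined → 1 × 1 = 1 cut set(s).
Port system unavailable [OR]: union of children's cut sets → 3 cut set(s).
Rudder loop inoperative [OR]: union of children's cut sets → 2 cut set(s).
NFU path inoperative [OR]: union of children's cut sets → 3 cut set(s).
Followup chain unavailable [AND]: one cut set from each child combined → 2 × 3 = 6 cut set(s).
Ship steering unresponsive [OR]: union of children's cut sets → 10 cut set(s).
Minimal cut sets: {Reserve solenoid block stuck, Tiller link faulted}; {Backup autopilot interface is out}; {C feedback unit malfunctions}; {Rudder actuator stuck}; {Lower followup amplifier lost, Secondary changeover valve trips}; {Emergency relief valve degraded, Lower followup amplifier lost}; {Lower followup amplifier lost, Lower steering pump malfunctions}; {Secondary changeover valve trips, Upper helm transmitter lost}; {Emergency relief valve degraded, Upper helm transmitter lost}; {Lower steering pump malfunctions, Upper helm transmitter lost}.

10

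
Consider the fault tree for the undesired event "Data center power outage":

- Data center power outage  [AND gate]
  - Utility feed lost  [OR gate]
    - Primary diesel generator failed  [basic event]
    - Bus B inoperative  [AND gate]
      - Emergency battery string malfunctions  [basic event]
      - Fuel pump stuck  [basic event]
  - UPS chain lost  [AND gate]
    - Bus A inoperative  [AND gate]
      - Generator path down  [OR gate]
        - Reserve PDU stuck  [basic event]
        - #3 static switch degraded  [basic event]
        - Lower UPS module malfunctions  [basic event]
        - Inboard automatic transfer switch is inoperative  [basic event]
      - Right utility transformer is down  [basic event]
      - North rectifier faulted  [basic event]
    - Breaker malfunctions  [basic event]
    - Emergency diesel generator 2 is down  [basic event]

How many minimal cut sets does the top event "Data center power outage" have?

8

Bus B inoperative [AND]: one cut set from each child combined → 1 × 1 = 1 cut set(s).
Utility feed lost [OR]: union of children's cut sets → 2 cut set(s).
Generator path down [OR]: union of children's cut sets → 4 cut set(s).
Bus A inoperative [AND]: one cut set from each child combined → 4 × 1 × 1 = 4 cut set(s).
UPS chain lost [AND]: one cut set from each child combined → 4 × 1 × 1 = 4 cut set(s).
Data center power outage [AND]: one cut set from each child combined → 2 × 4 = 8 cut set(s).
Minimal cut sets: {Breaker malfunctions, Emergency diesel generator 2 is down, North rectifier faulted, Primary diesel generator failed, Reserve PDU stuck, Right utility transformer is down}; {#3 static switch degraded, Breaker malfunctions, Emergency diesel generator 2 is down, North rectifier faulted, Primary diesel generator failed, Right utility transformer is down}; {Breaker malfunctions, Emergency diesel generator 2 is down, Lower UPS module malfunctions, North rectifier faulted, Primary diesel generator failed, Right utility transformer is down}; {Breaker malfunctions, Emergency diesel generator 2 is down, Inboard automatic transfer switch is inoperative, North rectifier faulted, Primary diesel generator failed, Right utility transformer is down}; {Breaker malfunctions, Emergency battery string malfunctions, Emergency diesel generator 2 is down, Fuel pump stuck, North rectifier faulted, Reserve PDU stuck, Right utility transformer is down}; {#3 static switch degraded, Breaker malfunctions, Emergency battery string malfunctions, Emergency diesel generator 2 is down, Fuel pump stuck, North rectifier faulted, Right utility transformer is down}; {Breaker malfunctions, Emergency battery string malfunctions, Emergency diesel generator 2 is down, Fuel pump stuck, Lower UPS module malfunctions, North rectifier faulted, Right utility transformer is down}; {Breaker malfunctions, Emergency battery string malfunctions, Emergency diesel generator 2 is down, Fuel pump stuck, Inboard automatic transfer switch is inoperative, North rectifier faulted, Right utility transformer is down}.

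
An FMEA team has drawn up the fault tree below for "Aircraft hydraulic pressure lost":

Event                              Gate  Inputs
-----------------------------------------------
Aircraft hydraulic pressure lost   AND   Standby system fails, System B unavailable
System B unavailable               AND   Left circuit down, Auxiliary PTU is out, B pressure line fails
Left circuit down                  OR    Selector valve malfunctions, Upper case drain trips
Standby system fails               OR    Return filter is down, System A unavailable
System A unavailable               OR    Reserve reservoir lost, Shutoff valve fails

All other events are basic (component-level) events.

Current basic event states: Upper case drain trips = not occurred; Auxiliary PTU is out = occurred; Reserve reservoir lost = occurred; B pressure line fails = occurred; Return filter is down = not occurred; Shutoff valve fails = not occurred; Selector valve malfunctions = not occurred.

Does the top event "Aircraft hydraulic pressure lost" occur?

System A unavailable [OR]: Reserve reservoir lost=occurs, Shutoff valve fails=not → at least one input occurs → occurs.
Standby system fails [OR]: Return filter is down=not, System A unavailable=occurs → at least one input occurs → occurs.
Left circuit down [OR]: Selector valve malfunctions=not, Upper case drain trips=not → no input occurs → does not occur.
System B unavailable [AND]: Left circuit down=not, Auxiliary PTU is out=occurs, B pressure line fails=occurs → not all inputs occur → does not occur.
Aircraft hydraulic pressure lost [AND]: Standby system fails=occurs, System B unavailable=not → not all inputs occur → does not occur.

No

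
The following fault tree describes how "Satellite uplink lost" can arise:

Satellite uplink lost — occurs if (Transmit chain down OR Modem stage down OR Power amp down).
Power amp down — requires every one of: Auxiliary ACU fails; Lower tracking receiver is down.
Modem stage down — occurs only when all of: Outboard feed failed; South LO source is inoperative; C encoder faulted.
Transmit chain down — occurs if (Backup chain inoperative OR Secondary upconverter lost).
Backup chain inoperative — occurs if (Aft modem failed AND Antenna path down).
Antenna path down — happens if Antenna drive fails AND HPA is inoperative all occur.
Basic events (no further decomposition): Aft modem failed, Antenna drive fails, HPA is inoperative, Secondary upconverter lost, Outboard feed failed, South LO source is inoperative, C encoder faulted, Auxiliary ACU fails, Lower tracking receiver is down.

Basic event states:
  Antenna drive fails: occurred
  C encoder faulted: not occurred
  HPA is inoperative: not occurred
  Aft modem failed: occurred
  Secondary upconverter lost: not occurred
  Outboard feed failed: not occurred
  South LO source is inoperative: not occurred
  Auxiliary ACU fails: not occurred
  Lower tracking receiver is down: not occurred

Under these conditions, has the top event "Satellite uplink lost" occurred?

No

Antenna path down [AND]: Antenna drive fails=occurs, HPA is inoperative=not → not all inputs occur → does not occur.
Backup chain inoperative [AND]: Aft modem failed=occurs, Antenna path down=not → not all inputs occur → does not occur.
Transmit chain down [OR]: Backup chain inoperative=not, Secondary upconverter lost=not → no input occurs → does not occur.
Modem stage down [AND]: Outboard feed failed=not, South LO source is inoperative=not, C encoder faulted=not → not all inputs occur → does not occur.
Power amp down [AND]: Auxiliary ACU fails=not, Lower tracking receiver is down=not → not all inputs occur → does not occur.
Satellite uplink lost [OR]: Transmit chain down=not, Modem stage down=not, Power amp down=not → no input occurs → does not occur.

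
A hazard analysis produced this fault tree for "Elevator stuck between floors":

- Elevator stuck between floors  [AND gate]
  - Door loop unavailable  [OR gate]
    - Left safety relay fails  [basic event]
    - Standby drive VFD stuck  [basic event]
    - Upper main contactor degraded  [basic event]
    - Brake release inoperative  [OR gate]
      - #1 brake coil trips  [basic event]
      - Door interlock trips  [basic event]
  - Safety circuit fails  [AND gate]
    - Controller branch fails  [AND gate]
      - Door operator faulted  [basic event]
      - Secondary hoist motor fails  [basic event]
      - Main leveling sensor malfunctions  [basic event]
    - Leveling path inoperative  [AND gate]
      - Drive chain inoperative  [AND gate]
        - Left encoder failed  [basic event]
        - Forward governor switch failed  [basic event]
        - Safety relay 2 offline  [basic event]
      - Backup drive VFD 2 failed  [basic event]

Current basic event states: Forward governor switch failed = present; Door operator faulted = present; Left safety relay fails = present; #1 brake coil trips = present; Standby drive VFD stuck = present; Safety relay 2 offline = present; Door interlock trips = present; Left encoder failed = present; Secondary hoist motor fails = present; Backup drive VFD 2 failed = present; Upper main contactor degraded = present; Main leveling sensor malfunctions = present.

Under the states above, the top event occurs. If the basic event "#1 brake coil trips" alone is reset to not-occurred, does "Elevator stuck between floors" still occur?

Yes

Counterfactual: set "#1 brake coil trips" to not occurred.
Brake release inoperative [OR]: #1 brake coil trips=not, Door interlock trips=occurs → at least one input occurs → occurs.
Door loop unavailable [OR]: Left safety relay fails=occurs, Standby drive VFD stuck=occurs, Upper main contactor degraded=occurs, Brake release inoperative=occurs → at least one input occurs → occurs.
Controller branch fails [AND]: Door operator faulted=occurs, Secondary hoist motor fails=occurs, Main leveling sensor malfunctions=occurs → all inputs occur → occurs.
Drive chain inoperative [AND]: Left encoder failed=occurs, Forward governor switch failed=occurs, Safety relay 2 offline=occurs → all inputs occur → occurs.
Leveling path inoperative [AND]: Drive chain inoperative=occurs, Backup drive VFD 2 failed=occurs → all inputs occur → occurs.
Safety circuit fails [AND]: Controller branch fails=occurs, Leveling path inoperative=occurs → all inputs occur → occurs.
Elevator stuck between floors [AND]: Door loop unavailable=occurs, Safety circuit fails=occurs → all inputs occur → occurs.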